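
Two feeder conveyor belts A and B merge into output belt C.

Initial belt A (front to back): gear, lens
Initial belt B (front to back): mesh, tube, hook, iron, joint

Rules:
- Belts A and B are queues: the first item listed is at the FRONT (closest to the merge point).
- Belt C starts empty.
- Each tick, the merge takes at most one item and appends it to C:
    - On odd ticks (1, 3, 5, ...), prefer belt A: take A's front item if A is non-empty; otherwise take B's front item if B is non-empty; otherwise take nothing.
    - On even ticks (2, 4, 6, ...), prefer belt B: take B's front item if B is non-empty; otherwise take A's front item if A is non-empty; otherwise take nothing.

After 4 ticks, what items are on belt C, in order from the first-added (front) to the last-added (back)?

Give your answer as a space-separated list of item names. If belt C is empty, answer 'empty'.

Tick 1: prefer A, take gear from A; A=[lens] B=[mesh,tube,hook,iron,joint] C=[gear]
Tick 2: prefer B, take mesh from B; A=[lens] B=[tube,hook,iron,joint] C=[gear,mesh]
Tick 3: prefer A, take lens from A; A=[-] B=[tube,hook,iron,joint] C=[gear,mesh,lens]
Tick 4: prefer B, take tube from B; A=[-] B=[hook,iron,joint] C=[gear,mesh,lens,tube]

Answer: gear mesh lens tube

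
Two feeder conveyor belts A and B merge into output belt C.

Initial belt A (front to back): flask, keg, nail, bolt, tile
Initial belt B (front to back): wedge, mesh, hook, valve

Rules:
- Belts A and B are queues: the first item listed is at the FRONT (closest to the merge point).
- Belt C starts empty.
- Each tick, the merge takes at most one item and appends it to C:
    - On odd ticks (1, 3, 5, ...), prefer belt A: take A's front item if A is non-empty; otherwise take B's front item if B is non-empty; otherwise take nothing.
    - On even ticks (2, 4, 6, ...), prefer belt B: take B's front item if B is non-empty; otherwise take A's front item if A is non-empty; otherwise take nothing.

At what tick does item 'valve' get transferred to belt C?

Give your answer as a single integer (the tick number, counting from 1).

Tick 1: prefer A, take flask from A; A=[keg,nail,bolt,tile] B=[wedge,mesh,hook,valve] C=[flask]
Tick 2: prefer B, take wedge from B; A=[keg,nail,bolt,tile] B=[mesh,hook,valve] C=[flask,wedge]
Tick 3: prefer A, take keg from A; A=[nail,bolt,tile] B=[mesh,hook,valve] C=[flask,wedge,keg]
Tick 4: prefer B, take mesh from B; A=[nail,bolt,tile] B=[hook,valve] C=[flask,wedge,keg,mesh]
Tick 5: prefer A, take nail from A; A=[bolt,tile] B=[hook,valve] C=[flask,wedge,keg,mesh,nail]
Tick 6: prefer B, take hook from B; A=[bolt,tile] B=[valve] C=[flask,wedge,keg,mesh,nail,hook]
Tick 7: prefer A, take bolt from A; A=[tile] B=[valve] C=[flask,wedge,keg,mesh,nail,hook,bolt]
Tick 8: prefer B, take valve from B; A=[tile] B=[-] C=[flask,wedge,keg,mesh,nail,hook,bolt,valve]

Answer: 8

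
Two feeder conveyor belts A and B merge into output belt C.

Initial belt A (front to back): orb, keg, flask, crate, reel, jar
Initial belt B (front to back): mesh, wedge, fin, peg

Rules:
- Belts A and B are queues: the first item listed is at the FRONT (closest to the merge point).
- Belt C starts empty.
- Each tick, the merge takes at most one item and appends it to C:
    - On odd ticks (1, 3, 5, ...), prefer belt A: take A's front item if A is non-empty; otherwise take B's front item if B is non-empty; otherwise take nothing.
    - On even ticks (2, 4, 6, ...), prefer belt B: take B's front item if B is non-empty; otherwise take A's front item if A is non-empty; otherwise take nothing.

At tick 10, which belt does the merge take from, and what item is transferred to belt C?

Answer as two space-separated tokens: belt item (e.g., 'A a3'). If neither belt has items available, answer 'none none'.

Tick 1: prefer A, take orb from A; A=[keg,flask,crate,reel,jar] B=[mesh,wedge,fin,peg] C=[orb]
Tick 2: prefer B, take mesh from B; A=[keg,flask,crate,reel,jar] B=[wedge,fin,peg] C=[orb,mesh]
Tick 3: prefer A, take keg from A; A=[flask,crate,reel,jar] B=[wedge,fin,peg] C=[orb,mesh,keg]
Tick 4: prefer B, take wedge from B; A=[flask,crate,reel,jar] B=[fin,peg] C=[orb,mesh,keg,wedge]
Tick 5: prefer A, take flask from A; A=[crate,reel,jar] B=[fin,peg] C=[orb,mesh,keg,wedge,flask]
Tick 6: prefer B, take fin from B; A=[crate,reel,jar] B=[peg] C=[orb,mesh,keg,wedge,flask,fin]
Tick 7: prefer A, take crate from A; A=[reel,jar] B=[peg] C=[orb,mesh,keg,wedge,flask,fin,crate]
Tick 8: prefer B, take peg from B; A=[reel,jar] B=[-] C=[orb,mesh,keg,wedge,flask,fin,crate,peg]
Tick 9: prefer A, take reel from A; A=[jar] B=[-] C=[orb,mesh,keg,wedge,flask,fin,crate,peg,reel]
Tick 10: prefer B, take jar from A; A=[-] B=[-] C=[orb,mesh,keg,wedge,flask,fin,crate,peg,reel,jar]

Answer: A jar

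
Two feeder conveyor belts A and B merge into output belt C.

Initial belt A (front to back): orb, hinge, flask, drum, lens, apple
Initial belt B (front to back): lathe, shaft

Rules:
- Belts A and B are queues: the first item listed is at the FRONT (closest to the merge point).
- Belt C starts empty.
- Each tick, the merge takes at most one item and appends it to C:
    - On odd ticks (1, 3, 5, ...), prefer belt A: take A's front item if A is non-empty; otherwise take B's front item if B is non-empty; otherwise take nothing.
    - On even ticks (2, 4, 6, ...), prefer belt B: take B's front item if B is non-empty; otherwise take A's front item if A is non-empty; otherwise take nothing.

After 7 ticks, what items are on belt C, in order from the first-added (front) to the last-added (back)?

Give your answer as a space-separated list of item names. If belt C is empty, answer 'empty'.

Answer: orb lathe hinge shaft flask drum lens

Derivation:
Tick 1: prefer A, take orb from A; A=[hinge,flask,drum,lens,apple] B=[lathe,shaft] C=[orb]
Tick 2: prefer B, take lathe from B; A=[hinge,flask,drum,lens,apple] B=[shaft] C=[orb,lathe]
Tick 3: prefer A, take hinge from A; A=[flask,drum,lens,apple] B=[shaft] C=[orb,lathe,hinge]
Tick 4: prefer B, take shaft from B; A=[flask,drum,lens,apple] B=[-] C=[orb,lathe,hinge,shaft]
Tick 5: prefer A, take flask from A; A=[drum,lens,apple] B=[-] C=[orb,lathe,hinge,shaft,flask]
Tick 6: prefer B, take drum from A; A=[lens,apple] B=[-] C=[orb,lathe,hinge,shaft,flask,drum]
Tick 7: prefer A, take lens from A; A=[apple] B=[-] C=[orb,lathe,hinge,shaft,flask,drum,lens]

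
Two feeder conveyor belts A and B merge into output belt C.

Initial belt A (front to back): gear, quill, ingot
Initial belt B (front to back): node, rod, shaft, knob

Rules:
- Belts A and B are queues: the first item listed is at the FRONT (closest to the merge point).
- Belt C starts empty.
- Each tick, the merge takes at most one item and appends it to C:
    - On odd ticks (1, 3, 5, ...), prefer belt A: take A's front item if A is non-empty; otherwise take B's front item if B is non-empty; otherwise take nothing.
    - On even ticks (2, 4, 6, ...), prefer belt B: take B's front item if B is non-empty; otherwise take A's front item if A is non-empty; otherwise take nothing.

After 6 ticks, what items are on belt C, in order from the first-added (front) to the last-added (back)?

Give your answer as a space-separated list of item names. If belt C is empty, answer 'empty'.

Tick 1: prefer A, take gear from A; A=[quill,ingot] B=[node,rod,shaft,knob] C=[gear]
Tick 2: prefer B, take node from B; A=[quill,ingot] B=[rod,shaft,knob] C=[gear,node]
Tick 3: prefer A, take quill from A; A=[ingot] B=[rod,shaft,knob] C=[gear,node,quill]
Tick 4: prefer B, take rod from B; A=[ingot] B=[shaft,knob] C=[gear,node,quill,rod]
Tick 5: prefer A, take ingot from A; A=[-] B=[shaft,knob] C=[gear,node,quill,rod,ingot]
Tick 6: prefer B, take shaft from B; A=[-] B=[knob] C=[gear,node,quill,rod,ingot,shaft]

Answer: gear node quill rod ingot shaft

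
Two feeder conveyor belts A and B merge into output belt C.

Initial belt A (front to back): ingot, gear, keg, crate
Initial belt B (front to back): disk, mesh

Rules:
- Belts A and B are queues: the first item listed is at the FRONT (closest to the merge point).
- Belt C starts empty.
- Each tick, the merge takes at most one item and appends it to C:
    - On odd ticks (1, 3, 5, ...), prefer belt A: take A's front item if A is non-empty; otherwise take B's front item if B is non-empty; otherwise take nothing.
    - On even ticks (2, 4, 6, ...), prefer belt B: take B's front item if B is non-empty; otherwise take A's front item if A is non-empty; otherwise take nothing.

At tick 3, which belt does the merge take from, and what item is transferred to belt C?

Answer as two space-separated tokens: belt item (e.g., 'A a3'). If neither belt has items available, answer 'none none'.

Answer: A gear

Derivation:
Tick 1: prefer A, take ingot from A; A=[gear,keg,crate] B=[disk,mesh] C=[ingot]
Tick 2: prefer B, take disk from B; A=[gear,keg,crate] B=[mesh] C=[ingot,disk]
Tick 3: prefer A, take gear from A; A=[keg,crate] B=[mesh] C=[ingot,disk,gear]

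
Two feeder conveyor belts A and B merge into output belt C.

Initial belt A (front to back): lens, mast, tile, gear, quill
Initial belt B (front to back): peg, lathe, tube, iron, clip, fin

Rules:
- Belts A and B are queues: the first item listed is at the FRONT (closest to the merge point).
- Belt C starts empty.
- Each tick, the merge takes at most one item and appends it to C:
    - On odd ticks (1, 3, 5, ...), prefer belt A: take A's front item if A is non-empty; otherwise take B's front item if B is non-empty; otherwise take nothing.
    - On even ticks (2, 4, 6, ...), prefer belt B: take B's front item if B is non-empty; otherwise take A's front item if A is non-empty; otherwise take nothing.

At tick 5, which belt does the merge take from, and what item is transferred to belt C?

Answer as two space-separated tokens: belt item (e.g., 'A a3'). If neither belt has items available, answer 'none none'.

Answer: A tile

Derivation:
Tick 1: prefer A, take lens from A; A=[mast,tile,gear,quill] B=[peg,lathe,tube,iron,clip,fin] C=[lens]
Tick 2: prefer B, take peg from B; A=[mast,tile,gear,quill] B=[lathe,tube,iron,clip,fin] C=[lens,peg]
Tick 3: prefer A, take mast from A; A=[tile,gear,quill] B=[lathe,tube,iron,clip,fin] C=[lens,peg,mast]
Tick 4: prefer B, take lathe from B; A=[tile,gear,quill] B=[tube,iron,clip,fin] C=[lens,peg,mast,lathe]
Tick 5: prefer A, take tile from A; A=[gear,quill] B=[tube,iron,clip,fin] C=[lens,peg,mast,lathe,tile]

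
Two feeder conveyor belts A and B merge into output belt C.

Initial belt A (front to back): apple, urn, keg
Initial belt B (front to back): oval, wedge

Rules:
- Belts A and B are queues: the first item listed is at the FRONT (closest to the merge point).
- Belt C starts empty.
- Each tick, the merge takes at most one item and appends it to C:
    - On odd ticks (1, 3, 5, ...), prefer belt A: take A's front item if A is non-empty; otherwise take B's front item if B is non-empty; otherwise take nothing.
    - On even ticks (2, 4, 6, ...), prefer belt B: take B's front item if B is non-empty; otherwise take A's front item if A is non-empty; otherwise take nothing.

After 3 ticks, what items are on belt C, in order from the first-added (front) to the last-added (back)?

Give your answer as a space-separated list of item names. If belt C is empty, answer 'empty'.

Tick 1: prefer A, take apple from A; A=[urn,keg] B=[oval,wedge] C=[apple]
Tick 2: prefer B, take oval from B; A=[urn,keg] B=[wedge] C=[apple,oval]
Tick 3: prefer A, take urn from A; A=[keg] B=[wedge] C=[apple,oval,urn]

Answer: apple oval urn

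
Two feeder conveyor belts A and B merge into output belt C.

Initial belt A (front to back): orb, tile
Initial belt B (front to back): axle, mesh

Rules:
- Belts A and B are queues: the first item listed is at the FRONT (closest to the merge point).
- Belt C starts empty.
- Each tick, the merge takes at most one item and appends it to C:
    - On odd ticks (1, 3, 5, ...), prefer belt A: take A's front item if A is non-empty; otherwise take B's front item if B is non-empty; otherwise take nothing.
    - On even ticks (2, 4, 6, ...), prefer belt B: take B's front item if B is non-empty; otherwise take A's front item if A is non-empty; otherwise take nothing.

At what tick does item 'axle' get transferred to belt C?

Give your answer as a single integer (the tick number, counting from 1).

Tick 1: prefer A, take orb from A; A=[tile] B=[axle,mesh] C=[orb]
Tick 2: prefer B, take axle from B; A=[tile] B=[mesh] C=[orb,axle]

Answer: 2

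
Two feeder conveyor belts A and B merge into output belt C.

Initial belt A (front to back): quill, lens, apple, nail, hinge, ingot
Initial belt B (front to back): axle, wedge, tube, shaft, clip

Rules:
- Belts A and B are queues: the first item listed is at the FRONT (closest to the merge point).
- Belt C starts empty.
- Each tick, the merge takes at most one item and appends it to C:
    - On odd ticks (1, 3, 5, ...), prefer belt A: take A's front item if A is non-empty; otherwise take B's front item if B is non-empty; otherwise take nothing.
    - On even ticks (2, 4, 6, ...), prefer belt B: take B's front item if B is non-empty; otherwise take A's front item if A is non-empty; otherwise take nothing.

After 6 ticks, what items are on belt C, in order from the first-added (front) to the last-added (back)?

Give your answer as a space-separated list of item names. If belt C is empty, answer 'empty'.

Answer: quill axle lens wedge apple tube

Derivation:
Tick 1: prefer A, take quill from A; A=[lens,apple,nail,hinge,ingot] B=[axle,wedge,tube,shaft,clip] C=[quill]
Tick 2: prefer B, take axle from B; A=[lens,apple,nail,hinge,ingot] B=[wedge,tube,shaft,clip] C=[quill,axle]
Tick 3: prefer A, take lens from A; A=[apple,nail,hinge,ingot] B=[wedge,tube,shaft,clip] C=[quill,axle,lens]
Tick 4: prefer B, take wedge from B; A=[apple,nail,hinge,ingot] B=[tube,shaft,clip] C=[quill,axle,lens,wedge]
Tick 5: prefer A, take apple from A; A=[nail,hinge,ingot] B=[tube,shaft,clip] C=[quill,axle,lens,wedge,apple]
Tick 6: prefer B, take tube from B; A=[nail,hinge,ingot] B=[shaft,clip] C=[quill,axle,lens,wedge,apple,tube]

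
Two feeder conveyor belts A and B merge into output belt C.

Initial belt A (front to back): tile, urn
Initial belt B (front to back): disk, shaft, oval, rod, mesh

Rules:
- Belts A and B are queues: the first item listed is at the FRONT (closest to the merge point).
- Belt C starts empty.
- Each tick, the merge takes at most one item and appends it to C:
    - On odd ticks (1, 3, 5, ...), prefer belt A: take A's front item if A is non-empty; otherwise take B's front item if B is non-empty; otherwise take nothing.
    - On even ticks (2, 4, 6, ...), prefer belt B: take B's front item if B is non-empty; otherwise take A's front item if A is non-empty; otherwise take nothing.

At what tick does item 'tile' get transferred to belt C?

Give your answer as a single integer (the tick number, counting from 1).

Tick 1: prefer A, take tile from A; A=[urn] B=[disk,shaft,oval,rod,mesh] C=[tile]

Answer: 1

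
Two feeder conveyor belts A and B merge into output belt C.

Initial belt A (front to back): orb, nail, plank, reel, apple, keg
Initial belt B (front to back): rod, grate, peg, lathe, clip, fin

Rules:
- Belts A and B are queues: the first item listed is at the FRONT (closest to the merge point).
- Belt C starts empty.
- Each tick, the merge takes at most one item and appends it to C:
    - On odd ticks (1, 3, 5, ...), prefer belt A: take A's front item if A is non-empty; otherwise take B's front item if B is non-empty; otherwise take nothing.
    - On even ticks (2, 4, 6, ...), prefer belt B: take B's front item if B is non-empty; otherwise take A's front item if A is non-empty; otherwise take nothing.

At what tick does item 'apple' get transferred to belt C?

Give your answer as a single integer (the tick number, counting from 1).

Tick 1: prefer A, take orb from A; A=[nail,plank,reel,apple,keg] B=[rod,grate,peg,lathe,clip,fin] C=[orb]
Tick 2: prefer B, take rod from B; A=[nail,plank,reel,apple,keg] B=[grate,peg,lathe,clip,fin] C=[orb,rod]
Tick 3: prefer A, take nail from A; A=[plank,reel,apple,keg] B=[grate,peg,lathe,clip,fin] C=[orb,rod,nail]
Tick 4: prefer B, take grate from B; A=[plank,reel,apple,keg] B=[peg,lathe,clip,fin] C=[orb,rod,nail,grate]
Tick 5: prefer A, take plank from A; A=[reel,apple,keg] B=[peg,lathe,clip,fin] C=[orb,rod,nail,grate,plank]
Tick 6: prefer B, take peg from B; A=[reel,apple,keg] B=[lathe,clip,fin] C=[orb,rod,nail,grate,plank,peg]
Tick 7: prefer A, take reel from A; A=[apple,keg] B=[lathe,clip,fin] C=[orb,rod,nail,grate,plank,peg,reel]
Tick 8: prefer B, take lathe from B; A=[apple,keg] B=[clip,fin] C=[orb,rod,nail,grate,plank,peg,reel,lathe]
Tick 9: prefer A, take apple from A; A=[keg] B=[clip,fin] C=[orb,rod,nail,grate,plank,peg,reel,lathe,apple]

Answer: 9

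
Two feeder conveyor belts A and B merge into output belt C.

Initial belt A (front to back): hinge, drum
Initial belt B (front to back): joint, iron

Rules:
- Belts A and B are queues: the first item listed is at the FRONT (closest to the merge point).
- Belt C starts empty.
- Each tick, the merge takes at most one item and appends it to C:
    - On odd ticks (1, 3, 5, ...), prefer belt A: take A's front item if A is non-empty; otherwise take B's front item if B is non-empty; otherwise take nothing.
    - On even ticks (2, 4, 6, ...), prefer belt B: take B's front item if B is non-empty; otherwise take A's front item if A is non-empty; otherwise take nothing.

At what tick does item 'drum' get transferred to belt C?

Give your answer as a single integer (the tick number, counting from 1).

Tick 1: prefer A, take hinge from A; A=[drum] B=[joint,iron] C=[hinge]
Tick 2: prefer B, take joint from B; A=[drum] B=[iron] C=[hinge,joint]
Tick 3: prefer A, take drum from A; A=[-] B=[iron] C=[hinge,joint,drum]

Answer: 3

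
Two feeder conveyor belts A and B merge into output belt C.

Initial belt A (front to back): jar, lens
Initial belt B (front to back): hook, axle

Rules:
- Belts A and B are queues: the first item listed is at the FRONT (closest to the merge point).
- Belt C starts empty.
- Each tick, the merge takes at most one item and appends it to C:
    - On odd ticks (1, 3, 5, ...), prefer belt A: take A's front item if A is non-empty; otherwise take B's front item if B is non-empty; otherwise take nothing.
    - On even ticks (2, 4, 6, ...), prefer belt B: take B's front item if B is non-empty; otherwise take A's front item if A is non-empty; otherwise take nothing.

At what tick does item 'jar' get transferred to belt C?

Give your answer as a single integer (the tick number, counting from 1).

Tick 1: prefer A, take jar from A; A=[lens] B=[hook,axle] C=[jar]

Answer: 1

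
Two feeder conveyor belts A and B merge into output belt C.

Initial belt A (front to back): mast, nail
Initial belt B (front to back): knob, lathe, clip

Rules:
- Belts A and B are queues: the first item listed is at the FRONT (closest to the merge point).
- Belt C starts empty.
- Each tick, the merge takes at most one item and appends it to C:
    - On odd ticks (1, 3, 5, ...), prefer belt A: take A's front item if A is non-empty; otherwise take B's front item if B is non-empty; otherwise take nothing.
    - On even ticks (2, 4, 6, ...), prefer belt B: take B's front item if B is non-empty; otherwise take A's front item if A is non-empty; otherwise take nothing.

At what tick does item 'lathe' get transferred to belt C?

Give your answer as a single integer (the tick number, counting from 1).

Answer: 4

Derivation:
Tick 1: prefer A, take mast from A; A=[nail] B=[knob,lathe,clip] C=[mast]
Tick 2: prefer B, take knob from B; A=[nail] B=[lathe,clip] C=[mast,knob]
Tick 3: prefer A, take nail from A; A=[-] B=[lathe,clip] C=[mast,knob,nail]
Tick 4: prefer B, take lathe from B; A=[-] B=[clip] C=[mast,knob,nail,lathe]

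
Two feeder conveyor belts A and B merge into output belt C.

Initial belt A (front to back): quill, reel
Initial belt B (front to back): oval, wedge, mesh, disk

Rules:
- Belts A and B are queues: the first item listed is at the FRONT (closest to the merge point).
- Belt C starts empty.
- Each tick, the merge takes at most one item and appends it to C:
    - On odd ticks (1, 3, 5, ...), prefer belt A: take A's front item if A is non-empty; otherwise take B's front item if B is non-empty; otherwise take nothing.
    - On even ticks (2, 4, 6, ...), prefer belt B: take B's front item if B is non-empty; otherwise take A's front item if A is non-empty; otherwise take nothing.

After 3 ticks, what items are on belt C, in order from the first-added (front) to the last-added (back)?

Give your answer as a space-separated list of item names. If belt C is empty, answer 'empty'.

Tick 1: prefer A, take quill from A; A=[reel] B=[oval,wedge,mesh,disk] C=[quill]
Tick 2: prefer B, take oval from B; A=[reel] B=[wedge,mesh,disk] C=[quill,oval]
Tick 3: prefer A, take reel from A; A=[-] B=[wedge,mesh,disk] C=[quill,oval,reel]

Answer: quill oval reel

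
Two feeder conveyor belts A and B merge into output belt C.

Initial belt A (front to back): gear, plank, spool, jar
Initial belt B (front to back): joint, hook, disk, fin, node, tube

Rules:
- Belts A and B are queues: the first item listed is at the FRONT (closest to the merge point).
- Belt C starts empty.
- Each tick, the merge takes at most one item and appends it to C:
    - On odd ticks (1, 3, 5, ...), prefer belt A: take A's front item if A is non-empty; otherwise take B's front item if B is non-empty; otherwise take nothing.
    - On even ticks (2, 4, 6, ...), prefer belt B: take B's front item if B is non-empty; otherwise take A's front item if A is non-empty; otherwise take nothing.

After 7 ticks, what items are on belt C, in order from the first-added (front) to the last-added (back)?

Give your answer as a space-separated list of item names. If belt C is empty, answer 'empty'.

Tick 1: prefer A, take gear from A; A=[plank,spool,jar] B=[joint,hook,disk,fin,node,tube] C=[gear]
Tick 2: prefer B, take joint from B; A=[plank,spool,jar] B=[hook,disk,fin,node,tube] C=[gear,joint]
Tick 3: prefer A, take plank from A; A=[spool,jar] B=[hook,disk,fin,node,tube] C=[gear,joint,plank]
Tick 4: prefer B, take hook from B; A=[spool,jar] B=[disk,fin,node,tube] C=[gear,joint,plank,hook]
Tick 5: prefer A, take spool from A; A=[jar] B=[disk,fin,node,tube] C=[gear,joint,plank,hook,spool]
Tick 6: prefer B, take disk from B; A=[jar] B=[fin,node,tube] C=[gear,joint,plank,hook,spool,disk]
Tick 7: prefer A, take jar from A; A=[-] B=[fin,node,tube] C=[gear,joint,plank,hook,spool,disk,jar]

Answer: gear joint plank hook spool disk jar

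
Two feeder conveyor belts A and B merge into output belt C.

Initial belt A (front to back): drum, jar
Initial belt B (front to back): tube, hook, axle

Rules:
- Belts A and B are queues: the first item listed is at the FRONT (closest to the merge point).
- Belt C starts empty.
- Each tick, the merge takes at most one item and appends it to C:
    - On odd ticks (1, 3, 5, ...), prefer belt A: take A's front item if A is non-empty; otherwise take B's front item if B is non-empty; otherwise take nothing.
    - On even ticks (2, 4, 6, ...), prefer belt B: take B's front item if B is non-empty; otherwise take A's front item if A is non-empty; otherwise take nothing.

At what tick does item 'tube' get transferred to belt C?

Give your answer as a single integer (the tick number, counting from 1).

Tick 1: prefer A, take drum from A; A=[jar] B=[tube,hook,axle] C=[drum]
Tick 2: prefer B, take tube from B; A=[jar] B=[hook,axle] C=[drum,tube]

Answer: 2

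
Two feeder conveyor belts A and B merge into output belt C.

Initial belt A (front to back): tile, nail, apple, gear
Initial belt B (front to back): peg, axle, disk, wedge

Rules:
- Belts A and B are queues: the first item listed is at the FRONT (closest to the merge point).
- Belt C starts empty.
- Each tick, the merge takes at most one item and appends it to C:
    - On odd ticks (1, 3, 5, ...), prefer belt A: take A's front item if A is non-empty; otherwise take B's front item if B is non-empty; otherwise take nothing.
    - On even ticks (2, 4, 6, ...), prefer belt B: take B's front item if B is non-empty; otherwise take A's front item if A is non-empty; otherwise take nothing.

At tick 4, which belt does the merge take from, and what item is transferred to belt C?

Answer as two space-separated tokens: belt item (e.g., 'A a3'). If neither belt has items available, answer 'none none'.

Tick 1: prefer A, take tile from A; A=[nail,apple,gear] B=[peg,axle,disk,wedge] C=[tile]
Tick 2: prefer B, take peg from B; A=[nail,apple,gear] B=[axle,disk,wedge] C=[tile,peg]
Tick 3: prefer A, take nail from A; A=[apple,gear] B=[axle,disk,wedge] C=[tile,peg,nail]
Tick 4: prefer B, take axle from B; A=[apple,gear] B=[disk,wedge] C=[tile,peg,nail,axle]

Answer: B axle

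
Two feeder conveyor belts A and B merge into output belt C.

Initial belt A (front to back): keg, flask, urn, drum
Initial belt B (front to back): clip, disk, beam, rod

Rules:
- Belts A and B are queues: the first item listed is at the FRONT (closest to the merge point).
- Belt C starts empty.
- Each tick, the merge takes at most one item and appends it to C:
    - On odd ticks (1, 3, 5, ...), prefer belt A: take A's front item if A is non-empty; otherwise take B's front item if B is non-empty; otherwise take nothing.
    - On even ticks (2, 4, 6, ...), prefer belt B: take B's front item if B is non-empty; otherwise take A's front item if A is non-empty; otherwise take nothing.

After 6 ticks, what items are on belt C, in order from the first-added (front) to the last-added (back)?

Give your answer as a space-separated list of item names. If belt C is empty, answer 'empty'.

Tick 1: prefer A, take keg from A; A=[flask,urn,drum] B=[clip,disk,beam,rod] C=[keg]
Tick 2: prefer B, take clip from B; A=[flask,urn,drum] B=[disk,beam,rod] C=[keg,clip]
Tick 3: prefer A, take flask from A; A=[urn,drum] B=[disk,beam,rod] C=[keg,clip,flask]
Tick 4: prefer B, take disk from B; A=[urn,drum] B=[beam,rod] C=[keg,clip,flask,disk]
Tick 5: prefer A, take urn from A; A=[drum] B=[beam,rod] C=[keg,clip,flask,disk,urn]
Tick 6: prefer B, take beam from B; A=[drum] B=[rod] C=[keg,clip,flask,disk,urn,beam]

Answer: keg clip flask disk urn beam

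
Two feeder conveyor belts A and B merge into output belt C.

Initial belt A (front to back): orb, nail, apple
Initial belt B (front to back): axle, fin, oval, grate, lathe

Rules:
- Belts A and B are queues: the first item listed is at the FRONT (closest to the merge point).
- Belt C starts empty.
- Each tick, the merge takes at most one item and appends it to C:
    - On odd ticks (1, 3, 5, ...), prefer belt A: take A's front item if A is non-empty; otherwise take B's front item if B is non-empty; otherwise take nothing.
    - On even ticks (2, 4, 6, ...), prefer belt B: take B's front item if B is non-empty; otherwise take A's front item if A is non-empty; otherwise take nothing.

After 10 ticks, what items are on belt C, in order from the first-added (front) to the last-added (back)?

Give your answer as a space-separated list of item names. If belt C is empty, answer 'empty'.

Tick 1: prefer A, take orb from A; A=[nail,apple] B=[axle,fin,oval,grate,lathe] C=[orb]
Tick 2: prefer B, take axle from B; A=[nail,apple] B=[fin,oval,grate,lathe] C=[orb,axle]
Tick 3: prefer A, take nail from A; A=[apple] B=[fin,oval,grate,lathe] C=[orb,axle,nail]
Tick 4: prefer B, take fin from B; A=[apple] B=[oval,grate,lathe] C=[orb,axle,nail,fin]
Tick 5: prefer A, take apple from A; A=[-] B=[oval,grate,lathe] C=[orb,axle,nail,fin,apple]
Tick 6: prefer B, take oval from B; A=[-] B=[grate,lathe] C=[orb,axle,nail,fin,apple,oval]
Tick 7: prefer A, take grate from B; A=[-] B=[lathe] C=[orb,axle,nail,fin,apple,oval,grate]
Tick 8: prefer B, take lathe from B; A=[-] B=[-] C=[orb,axle,nail,fin,apple,oval,grate,lathe]
Tick 9: prefer A, both empty, nothing taken; A=[-] B=[-] C=[orb,axle,nail,fin,apple,oval,grate,lathe]
Tick 10: prefer B, both empty, nothing taken; A=[-] B=[-] C=[orb,axle,nail,fin,apple,oval,grate,lathe]

Answer: orb axle nail fin apple oval grate lathe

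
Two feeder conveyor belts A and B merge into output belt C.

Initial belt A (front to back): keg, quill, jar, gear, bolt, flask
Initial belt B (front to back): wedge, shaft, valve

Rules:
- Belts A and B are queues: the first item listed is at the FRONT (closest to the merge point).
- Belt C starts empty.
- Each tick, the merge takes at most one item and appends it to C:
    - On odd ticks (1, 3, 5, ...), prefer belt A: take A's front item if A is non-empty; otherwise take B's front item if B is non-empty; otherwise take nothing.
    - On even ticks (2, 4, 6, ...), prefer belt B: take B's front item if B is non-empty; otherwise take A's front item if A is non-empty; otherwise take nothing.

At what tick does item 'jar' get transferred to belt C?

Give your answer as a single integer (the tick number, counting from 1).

Tick 1: prefer A, take keg from A; A=[quill,jar,gear,bolt,flask] B=[wedge,shaft,valve] C=[keg]
Tick 2: prefer B, take wedge from B; A=[quill,jar,gear,bolt,flask] B=[shaft,valve] C=[keg,wedge]
Tick 3: prefer A, take quill from A; A=[jar,gear,bolt,flask] B=[shaft,valve] C=[keg,wedge,quill]
Tick 4: prefer B, take shaft from B; A=[jar,gear,bolt,flask] B=[valve] C=[keg,wedge,quill,shaft]
Tick 5: prefer A, take jar from A; A=[gear,bolt,flask] B=[valve] C=[keg,wedge,quill,shaft,jar]

Answer: 5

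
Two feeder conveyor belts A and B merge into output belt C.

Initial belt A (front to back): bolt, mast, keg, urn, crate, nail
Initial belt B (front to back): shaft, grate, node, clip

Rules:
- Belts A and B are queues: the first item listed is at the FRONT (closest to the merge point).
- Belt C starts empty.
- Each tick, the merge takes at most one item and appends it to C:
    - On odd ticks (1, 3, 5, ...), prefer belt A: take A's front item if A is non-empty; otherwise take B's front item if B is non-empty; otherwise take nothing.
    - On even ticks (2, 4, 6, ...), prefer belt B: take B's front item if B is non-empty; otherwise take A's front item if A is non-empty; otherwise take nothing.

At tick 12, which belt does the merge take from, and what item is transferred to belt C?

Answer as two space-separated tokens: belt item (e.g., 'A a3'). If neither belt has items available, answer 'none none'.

Tick 1: prefer A, take bolt from A; A=[mast,keg,urn,crate,nail] B=[shaft,grate,node,clip] C=[bolt]
Tick 2: prefer B, take shaft from B; A=[mast,keg,urn,crate,nail] B=[grate,node,clip] C=[bolt,shaft]
Tick 3: prefer A, take mast from A; A=[keg,urn,crate,nail] B=[grate,node,clip] C=[bolt,shaft,mast]
Tick 4: prefer B, take grate from B; A=[keg,urn,crate,nail] B=[node,clip] C=[bolt,shaft,mast,grate]
Tick 5: prefer A, take keg from A; A=[urn,crate,nail] B=[node,clip] C=[bolt,shaft,mast,grate,keg]
Tick 6: prefer B, take node from B; A=[urn,crate,nail] B=[clip] C=[bolt,shaft,mast,grate,keg,node]
Tick 7: prefer A, take urn from A; A=[crate,nail] B=[clip] C=[bolt,shaft,mast,grate,keg,node,urn]
Tick 8: prefer B, take clip from B; A=[crate,nail] B=[-] C=[bolt,shaft,mast,grate,keg,node,urn,clip]
Tick 9: prefer A, take crate from A; A=[nail] B=[-] C=[bolt,shaft,mast,grate,keg,node,urn,clip,crate]
Tick 10: prefer B, take nail from A; A=[-] B=[-] C=[bolt,shaft,mast,grate,keg,node,urn,clip,crate,nail]
Tick 11: prefer A, both empty, nothing taken; A=[-] B=[-] C=[bolt,shaft,mast,grate,keg,node,urn,clip,crate,nail]
Tick 12: prefer B, both empty, nothing taken; A=[-] B=[-] C=[bolt,shaft,mast,grate,keg,node,urn,clip,crate,nail]

Answer: none none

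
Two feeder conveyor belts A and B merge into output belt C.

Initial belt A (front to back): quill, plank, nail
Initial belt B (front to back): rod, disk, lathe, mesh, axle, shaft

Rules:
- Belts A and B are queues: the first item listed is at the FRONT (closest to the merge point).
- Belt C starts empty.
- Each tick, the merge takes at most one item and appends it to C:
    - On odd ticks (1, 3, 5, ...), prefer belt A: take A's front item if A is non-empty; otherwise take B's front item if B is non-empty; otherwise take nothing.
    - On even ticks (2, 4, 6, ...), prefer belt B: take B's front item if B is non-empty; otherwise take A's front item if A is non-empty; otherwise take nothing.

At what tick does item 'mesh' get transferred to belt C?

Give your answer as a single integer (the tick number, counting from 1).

Tick 1: prefer A, take quill from A; A=[plank,nail] B=[rod,disk,lathe,mesh,axle,shaft] C=[quill]
Tick 2: prefer B, take rod from B; A=[plank,nail] B=[disk,lathe,mesh,axle,shaft] C=[quill,rod]
Tick 3: prefer A, take plank from A; A=[nail] B=[disk,lathe,mesh,axle,shaft] C=[quill,rod,plank]
Tick 4: prefer B, take disk from B; A=[nail] B=[lathe,mesh,axle,shaft] C=[quill,rod,plank,disk]
Tick 5: prefer A, take nail from A; A=[-] B=[lathe,mesh,axle,shaft] C=[quill,rod,plank,disk,nail]
Tick 6: prefer B, take lathe from B; A=[-] B=[mesh,axle,shaft] C=[quill,rod,plank,disk,nail,lathe]
Tick 7: prefer A, take mesh from B; A=[-] B=[axle,shaft] C=[quill,rod,plank,disk,nail,lathe,mesh]

Answer: 7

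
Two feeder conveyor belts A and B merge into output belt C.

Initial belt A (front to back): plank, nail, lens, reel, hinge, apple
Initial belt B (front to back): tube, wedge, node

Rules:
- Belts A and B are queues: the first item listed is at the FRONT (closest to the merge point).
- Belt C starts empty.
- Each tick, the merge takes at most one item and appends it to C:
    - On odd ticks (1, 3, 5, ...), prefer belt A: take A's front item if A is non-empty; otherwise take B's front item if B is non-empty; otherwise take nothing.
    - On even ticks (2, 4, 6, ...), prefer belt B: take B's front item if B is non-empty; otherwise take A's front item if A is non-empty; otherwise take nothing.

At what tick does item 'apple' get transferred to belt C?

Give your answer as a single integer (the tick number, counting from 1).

Tick 1: prefer A, take plank from A; A=[nail,lens,reel,hinge,apple] B=[tube,wedge,node] C=[plank]
Tick 2: prefer B, take tube from B; A=[nail,lens,reel,hinge,apple] B=[wedge,node] C=[plank,tube]
Tick 3: prefer A, take nail from A; A=[lens,reel,hinge,apple] B=[wedge,node] C=[plank,tube,nail]
Tick 4: prefer B, take wedge from B; A=[lens,reel,hinge,apple] B=[node] C=[plank,tube,nail,wedge]
Tick 5: prefer A, take lens from A; A=[reel,hinge,apple] B=[node] C=[plank,tube,nail,wedge,lens]
Tick 6: prefer B, take node from B; A=[reel,hinge,apple] B=[-] C=[plank,tube,nail,wedge,lens,node]
Tick 7: prefer A, take reel from A; A=[hinge,apple] B=[-] C=[plank,tube,nail,wedge,lens,node,reel]
Tick 8: prefer B, take hinge from A; A=[apple] B=[-] C=[plank,tube,nail,wedge,lens,node,reel,hinge]
Tick 9: prefer A, take apple from A; A=[-] B=[-] C=[plank,tube,nail,wedge,lens,node,reel,hinge,apple]

Answer: 9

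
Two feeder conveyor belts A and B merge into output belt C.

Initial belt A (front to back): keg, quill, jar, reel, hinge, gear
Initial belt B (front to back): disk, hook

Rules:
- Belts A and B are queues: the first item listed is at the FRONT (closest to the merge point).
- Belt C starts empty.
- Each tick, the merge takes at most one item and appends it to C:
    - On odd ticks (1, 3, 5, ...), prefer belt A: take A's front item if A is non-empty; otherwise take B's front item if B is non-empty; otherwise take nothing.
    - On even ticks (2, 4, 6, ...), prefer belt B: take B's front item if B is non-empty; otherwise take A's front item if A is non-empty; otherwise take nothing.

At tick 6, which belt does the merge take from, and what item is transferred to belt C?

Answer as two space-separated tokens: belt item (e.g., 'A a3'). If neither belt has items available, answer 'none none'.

Tick 1: prefer A, take keg from A; A=[quill,jar,reel,hinge,gear] B=[disk,hook] C=[keg]
Tick 2: prefer B, take disk from B; A=[quill,jar,reel,hinge,gear] B=[hook] C=[keg,disk]
Tick 3: prefer A, take quill from A; A=[jar,reel,hinge,gear] B=[hook] C=[keg,disk,quill]
Tick 4: prefer B, take hook from B; A=[jar,reel,hinge,gear] B=[-] C=[keg,disk,quill,hook]
Tick 5: prefer A, take jar from A; A=[reel,hinge,gear] B=[-] C=[keg,disk,quill,hook,jar]
Tick 6: prefer B, take reel from A; A=[hinge,gear] B=[-] C=[keg,disk,quill,hook,jar,reel]

Answer: A reel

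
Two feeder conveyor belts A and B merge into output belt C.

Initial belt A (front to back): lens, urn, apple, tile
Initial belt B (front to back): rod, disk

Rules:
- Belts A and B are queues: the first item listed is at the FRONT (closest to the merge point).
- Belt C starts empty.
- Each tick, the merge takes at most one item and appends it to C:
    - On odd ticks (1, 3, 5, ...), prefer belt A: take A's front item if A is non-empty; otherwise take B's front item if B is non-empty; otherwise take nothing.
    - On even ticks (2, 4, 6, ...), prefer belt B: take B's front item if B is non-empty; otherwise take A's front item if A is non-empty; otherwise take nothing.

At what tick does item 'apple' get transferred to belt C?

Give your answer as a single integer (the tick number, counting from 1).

Answer: 5

Derivation:
Tick 1: prefer A, take lens from A; A=[urn,apple,tile] B=[rod,disk] C=[lens]
Tick 2: prefer B, take rod from B; A=[urn,apple,tile] B=[disk] C=[lens,rod]
Tick 3: prefer A, take urn from A; A=[apple,tile] B=[disk] C=[lens,rod,urn]
Tick 4: prefer B, take disk from B; A=[apple,tile] B=[-] C=[lens,rod,urn,disk]
Tick 5: prefer A, take apple from A; A=[tile] B=[-] C=[lens,rod,urn,disk,apple]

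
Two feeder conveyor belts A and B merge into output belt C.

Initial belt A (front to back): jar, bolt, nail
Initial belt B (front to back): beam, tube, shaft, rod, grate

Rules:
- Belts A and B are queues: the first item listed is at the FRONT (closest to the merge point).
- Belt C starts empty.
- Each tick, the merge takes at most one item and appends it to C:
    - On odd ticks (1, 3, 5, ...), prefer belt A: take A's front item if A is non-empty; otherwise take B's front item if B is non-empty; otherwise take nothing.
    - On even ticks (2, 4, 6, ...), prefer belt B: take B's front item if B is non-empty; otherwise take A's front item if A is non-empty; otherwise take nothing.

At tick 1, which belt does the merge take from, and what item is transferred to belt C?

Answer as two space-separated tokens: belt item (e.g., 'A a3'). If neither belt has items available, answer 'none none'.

Answer: A jar

Derivation:
Tick 1: prefer A, take jar from A; A=[bolt,nail] B=[beam,tube,shaft,rod,grate] C=[jar]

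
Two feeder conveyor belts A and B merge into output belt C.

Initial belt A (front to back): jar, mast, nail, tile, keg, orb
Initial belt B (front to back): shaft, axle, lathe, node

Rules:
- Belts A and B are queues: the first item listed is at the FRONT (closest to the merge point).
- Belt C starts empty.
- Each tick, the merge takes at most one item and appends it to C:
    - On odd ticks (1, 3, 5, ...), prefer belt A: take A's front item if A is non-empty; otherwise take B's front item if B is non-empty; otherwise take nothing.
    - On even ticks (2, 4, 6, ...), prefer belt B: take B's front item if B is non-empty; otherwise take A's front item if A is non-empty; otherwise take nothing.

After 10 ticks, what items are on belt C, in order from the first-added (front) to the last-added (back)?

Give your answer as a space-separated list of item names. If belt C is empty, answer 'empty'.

Tick 1: prefer A, take jar from A; A=[mast,nail,tile,keg,orb] B=[shaft,axle,lathe,node] C=[jar]
Tick 2: prefer B, take shaft from B; A=[mast,nail,tile,keg,orb] B=[axle,lathe,node] C=[jar,shaft]
Tick 3: prefer A, take mast from A; A=[nail,tile,keg,orb] B=[axle,lathe,node] C=[jar,shaft,mast]
Tick 4: prefer B, take axle from B; A=[nail,tile,keg,orb] B=[lathe,node] C=[jar,shaft,mast,axle]
Tick 5: prefer A, take nail from A; A=[tile,keg,orb] B=[lathe,node] C=[jar,shaft,mast,axle,nail]
Tick 6: prefer B, take lathe from B; A=[tile,keg,orb] B=[node] C=[jar,shaft,mast,axle,nail,lathe]
Tick 7: prefer A, take tile from A; A=[keg,orb] B=[node] C=[jar,shaft,mast,axle,nail,lathe,tile]
Tick 8: prefer B, take node from B; A=[keg,orb] B=[-] C=[jar,shaft,mast,axle,nail,lathe,tile,node]
Tick 9: prefer A, take keg from A; A=[orb] B=[-] C=[jar,shaft,mast,axle,nail,lathe,tile,node,keg]
Tick 10: prefer B, take orb from A; A=[-] B=[-] C=[jar,shaft,mast,axle,nail,lathe,tile,node,keg,orb]

Answer: jar shaft mast axle nail lathe tile node keg orb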